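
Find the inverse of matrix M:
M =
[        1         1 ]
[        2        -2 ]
det(M) = -4
M⁻¹ =
[      1/2       1/4 ]
[      1/2      -1/4 ]

For a 2×2 matrix M = [[a, b], [c, d]] with det(M) ≠ 0, M⁻¹ = (1/det(M)) * [[d, -b], [-c, a]].
det(M) = (1)*(-2) - (1)*(2) = -2 - 2 = -4.
M⁻¹ = (1/-4) * [[-2, -1], [-2, 1]].
Dividing each entry by -4 and reducing:
M⁻¹ =
[      1/2       1/4 ]
[      1/2      -1/4 ]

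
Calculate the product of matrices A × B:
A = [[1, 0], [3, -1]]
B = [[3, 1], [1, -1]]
[[3, 1], [8, 4]]

Matrix multiplication:
C[0][0] = 1×3 + 0×1 = 3
C[0][1] = 1×1 + 0×-1 = 1
C[1][0] = 3×3 + -1×1 = 8
C[1][1] = 3×1 + -1×-1 = 4
Result: [[3, 1], [8, 4]]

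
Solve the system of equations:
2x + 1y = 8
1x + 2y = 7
x = 3, y = 2

Use elimination (row reduction):
Equation 1: 2x + 1y = 8.
Equation 2: 1x + 2y = 7.
Multiply Eq1 by 1 and Eq2 by 2: 2x + 1y = 8;  2x + 4y = 14.
Subtract: (3)y = 6, so y = 2.
Back-substitute into Eq1: 2x + 1*(2) = 8, so x = 3.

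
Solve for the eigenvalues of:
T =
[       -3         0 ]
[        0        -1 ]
λ = -3, -1

Solve det(T - λI) = 0. For a 2×2 matrix the characteristic equation is λ² - (trace)λ + det = 0.
trace(T) = a + d = -3 - 1 = -4.
det(T) = a*d - b*c = (-3)*(-1) - (0)*(0) = 3 - 0 = 3.
Characteristic equation: λ² - (-4)λ + (3) = 0.
Discriminant = (-4)² - 4*(3) = 16 - 12 = 4.
λ = (-4 ± √4) / 2 = (-4 ± 2) / 2 = -3, -1.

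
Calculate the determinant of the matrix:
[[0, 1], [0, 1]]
0

For a 2×2 matrix [[a, b], [c, d]], det = ad - bc
det = (0)(1) - (1)(0) = 0 - 0 = 0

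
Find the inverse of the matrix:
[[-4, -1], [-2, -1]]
[[-1/2, 1/2], [1, -2]]

For [[a,b],[c,d]], inverse = (1/det)·[[d,-b],[-c,a]]
det = -4·-1 - -1·-2 = 2
Inverse = (1/2)·[[-1, 1], [2, -4]]
        = [[-1/2, 1/2], [1, -2]]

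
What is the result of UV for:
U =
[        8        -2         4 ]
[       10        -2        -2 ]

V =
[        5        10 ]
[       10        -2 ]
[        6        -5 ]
UV =
[       44        64 ]
[       18       114 ]

Matrix multiplication: (UV)[i][j] = sum over k of U[i][k] * V[k][j].
  (UV)[0][0] = (8)*(5) + (-2)*(10) + (4)*(6) = 44
  (UV)[0][1] = (8)*(10) + (-2)*(-2) + (4)*(-5) = 64
  (UV)[1][0] = (10)*(5) + (-2)*(10) + (-2)*(6) = 18
  (UV)[1][1] = (10)*(10) + (-2)*(-2) + (-2)*(-5) = 114
UV =
[       44        64 ]
[       18       114 ]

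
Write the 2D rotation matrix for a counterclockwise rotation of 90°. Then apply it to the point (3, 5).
R = [[0, -1], [1, 0]]; R·(3, 5) = (-5, 3)

Rotation matrix formula: R(θ) = [[cos θ, -sin θ], [sin θ, cos θ]]
For θ = 90°:
cos(90°) = 0
sin(90°) = 1
R = [[0, -1], [1, 0]]
Apply to (3, 5): [0·3 + (-1)·5, 1·3 + 0·5] = (-5, 3)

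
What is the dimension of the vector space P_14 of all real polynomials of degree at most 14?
Dimension = 15

A polynomial of degree at most 14 can be written as a₀ + a₁x + a₂x² + … + a_14x^14, with 15 free coefficients a₀, …, a_14.
The set {1, x, x², …, x^14} is a basis: it spans P_14 (every such polynomial is a linear combination of these) and is linearly independent (a polynomial is zero iff all its coefficients are zero).
Therefore dim(P_14) = 14 + 1 = 15.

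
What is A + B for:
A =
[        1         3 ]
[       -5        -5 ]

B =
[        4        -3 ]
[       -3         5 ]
A + B =
[        5         0 ]
[       -8         0 ]

Matrix addition is elementwise: (A+B)[i][j] = A[i][j] + B[i][j].
  (A+B)[0][0] = (1) + (4) = 5
  (A+B)[0][1] = (3) + (-3) = 0
  (A+B)[1][0] = (-5) + (-3) = -8
  (A+B)[1][1] = (-5) + (5) = 0
A + B =
[        5         0 ]
[       -8         0 ]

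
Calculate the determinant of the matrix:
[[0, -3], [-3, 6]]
-9

For a 2×2 matrix [[a, b], [c, d]], det = ad - bc
det = (0)(6) - (-3)(-3) = 0 - 9 = -9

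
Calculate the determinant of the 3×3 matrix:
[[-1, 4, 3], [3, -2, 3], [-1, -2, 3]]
-72

Expansion along first row:
det = -1·det([[-2,3],[-2,3]]) - 4·det([[3,3],[-1,3]]) + 3·det([[3,-2],[-1,-2]])
    = -1·(-2·3 - 3·-2) - 4·(3·3 - 3·-1) + 3·(3·-2 - -2·-1)
    = -1·0 - 4·12 + 3·-8
    = 0 + -48 + -24 = -72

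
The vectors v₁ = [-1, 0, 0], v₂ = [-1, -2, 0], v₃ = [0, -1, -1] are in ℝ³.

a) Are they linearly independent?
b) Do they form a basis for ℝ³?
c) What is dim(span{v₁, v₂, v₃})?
Yes independent, yes basis, dim = 3

Stack v₁, v₂, v₃ as rows of a 3×3 matrix.
[[-1, 0, 0]; [-1, -2, 0]; [0, -1, -1]] is already lower triangular with nonzero diagonal entries (-1, -2, -1), so its determinant is the product of the diagonal entries, det = (-1)·(-2)·(-1) = -2 ≠ 0, and the rows are linearly independent.
Three linearly independent vectors in ℝ³ form a basis for ℝ³, so dim(span{v₁,v₂,v₃}) = 3.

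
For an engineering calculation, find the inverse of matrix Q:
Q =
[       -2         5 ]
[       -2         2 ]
det(Q) = 6
Q⁻¹ =
[      1/3      -5/6 ]
[      1/3      -1/3 ]

For a 2×2 matrix Q = [[a, b], [c, d]] with det(Q) ≠ 0, Q⁻¹ = (1/det(Q)) * [[d, -b], [-c, a]].
det(Q) = (-2)*(2) - (5)*(-2) = -4 + 10 = 6.
Q⁻¹ = (1/6) * [[2, -5], [2, -2]].
Dividing each entry by 6 and reducing:
Q⁻¹ =
[      1/3      -5/6 ]
[      1/3      -1/3 ]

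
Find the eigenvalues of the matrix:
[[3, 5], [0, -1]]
λ = -1 and λ = 3

Characteristic equation: det(A - λI) = 0
λ² - (trace)λ + (det) = 0
λ² - (2)λ + (-3) = 0
λ² - 2λ - 3 = 0
Solving: λ = -1, 3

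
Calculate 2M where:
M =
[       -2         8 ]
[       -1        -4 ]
2M =
[       -4        16 ]
[       -2        -8 ]

Scalar multiplication is elementwise: (2M)[i][j] = 2 * M[i][j].
  (2M)[0][0] = 2 * (-2) = -4
  (2M)[0][1] = 2 * (8) = 16
  (2M)[1][0] = 2 * (-1) = -2
  (2M)[1][1] = 2 * (-4) = -8
2M =
[       -4        16 ]
[       -2        -8 ]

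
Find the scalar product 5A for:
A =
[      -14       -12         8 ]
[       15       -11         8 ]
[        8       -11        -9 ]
5A =
[      -70       -60        40 ]
[       75       -55        40 ]
[       40       -55       -45 ]

Scalar multiplication is elementwise: (5A)[i][j] = 5 * A[i][j].
  (5A)[0][0] = 5 * (-14) = -70
  (5A)[0][1] = 5 * (-12) = -60
  (5A)[0][2] = 5 * (8) = 40
  (5A)[1][0] = 5 * (15) = 75
  (5A)[1][1] = 5 * (-11) = -55
  (5A)[1][2] = 5 * (8) = 40
  (5A)[2][0] = 5 * (8) = 40
  (5A)[2][1] = 5 * (-11) = -55
  (5A)[2][2] = 5 * (-9) = -45
5A =
[      -70       -60        40 ]
[       75       -55        40 ]
[       40       -55       -45 ]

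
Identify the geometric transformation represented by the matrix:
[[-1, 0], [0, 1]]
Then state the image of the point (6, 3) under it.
reflection across the y-axis; image of (6, 3) is (-6, 3)

This is a symmetric orthogonal matrix with determinant -1, which characterizes a reflection in ℝ².
The matrix [[-1, 0], [0, 1]] represents: reflection across the y-axis.
Applying it to (6, 3): [-1·6 + 0·3, 0·6 + 1·3] = (-6, 3).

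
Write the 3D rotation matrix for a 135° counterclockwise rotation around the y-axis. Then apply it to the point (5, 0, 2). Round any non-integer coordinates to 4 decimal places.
R = [[-√2/2, 0, √2/2], [0, 1, 0], [-√2/2, 0, -√2/2]]; R·(5, 0, 2) = (-2.1213, 0.0000, -4.9497)

Rotation matrix for 135° around y-axis:
cos(135°) = -√2/2, sin(135°) = √2/2
R = [[-√2/2, 0, √2/2], [0, 1, 0], [-√2/2, 0, -√2/2]]
Apply to (5, 0, 2): R·[5, 0, 2]ᵀ = (-2.1213, 0.0000, -4.9497)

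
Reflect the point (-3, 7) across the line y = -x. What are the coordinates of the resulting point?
(-7, 3)

Reflection across line y = -x: (-3, 7) → (-7, 3)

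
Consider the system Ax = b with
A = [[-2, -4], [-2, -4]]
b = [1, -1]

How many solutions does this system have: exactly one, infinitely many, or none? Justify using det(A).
No solution

det(A) = (-2)*(-4) - (-4)*(-2) = 0, so A is singular.
The column space of A is span(column 1) = span([-2, -2]).
b = [1, -1] is not a scalar multiple of column 1, so b ∉ column space and the system is inconsistent — no solution.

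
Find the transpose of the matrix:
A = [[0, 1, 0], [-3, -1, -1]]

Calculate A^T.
[[0, -3], [1, -1], [0, -1]]

The transpose sends entry (i,j) to (j,i); rows become columns.
Row 0 of A: [0, 1, 0] -> column 0 of A^T.
Row 1 of A: [-3, -1, -1] -> column 1 of A^T.
A^T = [[0, -3], [1, -1], [0, -1]]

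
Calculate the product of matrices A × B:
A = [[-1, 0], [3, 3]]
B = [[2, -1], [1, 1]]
[[-2, 1], [9, 0]]

Matrix multiplication:
C[0][0] = -1×2 + 0×1 = -2
C[0][1] = -1×-1 + 0×1 = 1
C[1][0] = 3×2 + 3×1 = 9
C[1][1] = 3×-1 + 3×1 = 0
Result: [[-2, 1], [9, 0]]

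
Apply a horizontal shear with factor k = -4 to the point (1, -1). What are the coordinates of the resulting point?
(5, -1)

Shear matrix for horizontal shear with factor k = -4:
[[1, -4], [0, 1]]
Result: (1, -1) → (5, -1)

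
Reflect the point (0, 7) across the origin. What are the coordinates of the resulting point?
(0, -7)

Reflection across origin: (0, 7) → (0, -7)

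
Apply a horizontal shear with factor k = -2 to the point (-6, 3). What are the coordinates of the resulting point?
(-12, 3)

Shear matrix for horizontal shear with factor k = -2:
[[1, -2], [0, 1]]
Result: (-6, 3) → (-12, 3)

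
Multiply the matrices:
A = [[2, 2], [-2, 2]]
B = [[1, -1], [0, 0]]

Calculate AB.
[[2, -2], [-2, 2]]

Each entry (i,j) of AB = sum over k of A[i][k]*B[k][j].
(AB)[0][0] = (2)*(1) + (2)*(0) = 2
(AB)[0][1] = (2)*(-1) + (2)*(0) = -2
(AB)[1][0] = (-2)*(1) + (2)*(0) = -2
(AB)[1][1] = (-2)*(-1) + (2)*(0) = 2
AB = [[2, -2], [-2, 2]]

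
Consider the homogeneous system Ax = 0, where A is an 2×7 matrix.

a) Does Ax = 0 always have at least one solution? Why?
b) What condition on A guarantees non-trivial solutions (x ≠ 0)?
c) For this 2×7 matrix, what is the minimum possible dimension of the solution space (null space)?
a) Yes, x = 0 is always a solution. b) When A has linearly dependent columns (rank < n). c) Minimum nullity = 5.

a) x = 0 satisfies A·0 = 0, so the zero vector is always a solution.
b) Non-trivial solutions exist iff the columns of A are linearly dependent, equivalently rank(A) < n (the number of columns).
c) By rank-nullity, rank(A) + nullity(A) = n = 7. Since A has only 2 rows, rank(A) ≤ 2, so nullity(A) ≥ 7 - 2 = 5.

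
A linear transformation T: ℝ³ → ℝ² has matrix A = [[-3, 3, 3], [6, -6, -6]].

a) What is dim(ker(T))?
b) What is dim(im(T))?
dim(ker) = 2, dim(im) = 1

Observe that row 2 = -2 × row 1 (so the rows are linearly dependent).
Thus rank(A) = 1 (only one linearly independent row).
dim(im(T)) = rank(A) = 1.
By the rank-nullity theorem applied to T: ℝ³ → ℝ², rank(A) + nullity(A) = 3 (the domain dimension), so dim(ker(T)) = 3 - 1 = 2.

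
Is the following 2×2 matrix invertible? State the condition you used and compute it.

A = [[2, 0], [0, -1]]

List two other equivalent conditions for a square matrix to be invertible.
Yes, invertible; det(A) = -2 ≠ 0. Equivalent conditions: rank(A) = 2; Ax = 0 has only the trivial solution; 0 is not an eigenvalue; the columns of A are linearly independent.

To check invertibility, compute det(A).
The given matrix is triangular, so det(A) equals the product of its diagonal entries = -2 ≠ 0.
Since det(A) ≠ 0, A is invertible.
Equivalent conditions for a square matrix A to be invertible:
- rank(A) = 2 (full rank).
- The homogeneous system Ax = 0 has only the trivial solution x = 0.
- 0 is not an eigenvalue of A.
- The columns (equivalently rows) of A are linearly independent.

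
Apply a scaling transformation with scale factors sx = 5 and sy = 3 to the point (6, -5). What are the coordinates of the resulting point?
(30, -15)

Scaling matrix:
[[5, 0], [0, 3]]
Result: (6 × 5, -5 × 3) = (30, -15)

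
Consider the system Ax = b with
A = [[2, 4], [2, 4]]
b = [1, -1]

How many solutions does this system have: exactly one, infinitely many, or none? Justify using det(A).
No solution

det(A) = (2)*(4) - (4)*(2) = 0, so A is singular.
The column space of A is span(column 1) = span([2, 2]).
b = [1, -1] is not a scalar multiple of column 1, so b ∉ column space and the system is inconsistent — no solution.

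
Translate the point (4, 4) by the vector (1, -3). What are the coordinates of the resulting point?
(5, 1)

Translation by (1, -3):
x' = 4 + 1 = 5
y' = 4 + -3 = 1
Homogeneous matrix: [[1, 0, 1], [0, 1, -3], [0, 0, 1]]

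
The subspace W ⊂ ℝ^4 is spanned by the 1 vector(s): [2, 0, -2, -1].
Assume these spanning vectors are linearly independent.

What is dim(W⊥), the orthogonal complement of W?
dim(W⊥) = 3

For any subspace W of ℝ^n, dim(W) + dim(W⊥) = n (the whole-space dimension).
Here the given 1 vectors are linearly independent, so dim(W) = 1.
Thus dim(W⊥) = n - dim(W) = 4 - 1 = 3.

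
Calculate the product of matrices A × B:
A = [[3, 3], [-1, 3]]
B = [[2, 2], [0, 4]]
[[6, 18], [-2, 10]]

Matrix multiplication:
C[0][0] = 3×2 + 3×0 = 6
C[0][1] = 3×2 + 3×4 = 18
C[1][0] = -1×2 + 3×0 = -2
C[1][1] = -1×2 + 3×4 = 10
Result: [[6, 18], [-2, 10]]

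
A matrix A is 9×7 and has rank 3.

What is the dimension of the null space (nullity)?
4

The rank-nullity theorem for an m×n matrix states:
rank(A) + nullity(A) = n (the number of columns).
Here n = 7 and rank(A) = 3, so nullity(A) = 7 - 3 = 4.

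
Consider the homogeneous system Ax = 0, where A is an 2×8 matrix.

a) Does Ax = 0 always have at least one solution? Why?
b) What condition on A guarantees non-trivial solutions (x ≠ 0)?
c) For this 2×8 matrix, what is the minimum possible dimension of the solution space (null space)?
a) Yes, x = 0 is always a solution. b) When A has linearly dependent columns (rank < n). c) Minimum nullity = 6.

a) x = 0 satisfies A·0 = 0, so the zero vector is always a solution.
b) Non-trivial solutions exist iff the columns of A are linearly dependent, equivalently rank(A) < n (the number of columns).
c) By rank-nullity, rank(A) + nullity(A) = n = 8. Since A has only 2 rows, rank(A) ≤ 2, so nullity(A) ≥ 8 - 2 = 6.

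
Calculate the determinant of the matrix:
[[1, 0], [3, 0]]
0

For a 2×2 matrix [[a, b], [c, d]], det = ad - bc
det = (1)(0) - (0)(3) = 0 - 0 = 0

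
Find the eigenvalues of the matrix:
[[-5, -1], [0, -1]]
λ = -5 and λ = -1

Characteristic equation: det(A - λI) = 0
λ² - (trace)λ + (det) = 0
λ² - (-6)λ + (5) = 0
λ² + 6λ + 5 = 0
Solving: λ = -5, -1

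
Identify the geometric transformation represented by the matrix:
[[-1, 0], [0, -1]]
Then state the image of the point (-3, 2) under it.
rotation by 180° (or reflection through origin); image of (-3, 2) is (3, -2)

This matches the form [[cos θ, -sin θ], [sin θ, cos θ]] of a rotation matrix; reading off cos θ and sin θ gives the angle.
The matrix [[-1, 0], [0, -1]] represents: rotation by 180° (or reflection through origin).
Applying it to (-3, 2): [-1·-3 + 0·2, 0·-3 + -1·2] = (3, -2).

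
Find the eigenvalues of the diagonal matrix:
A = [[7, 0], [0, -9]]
λ₁ = 7, λ₂ = -9

The characteristic polynomial of A is det(A - λI) = (7 - λ)(-9 - λ) = 0.
The roots are λ = 7 and λ = -9, so the eigenvalues are the diagonal entries.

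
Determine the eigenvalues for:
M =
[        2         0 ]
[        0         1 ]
λ = 1, 2

Solve det(M - λI) = 0. For a 2×2 matrix the characteristic equation is λ² - (trace)λ + det = 0.
trace(M) = a + d = 2 + 1 = 3.
det(M) = a*d - b*c = (2)*(1) - (0)*(0) = 2 - 0 = 2.
Characteristic equation: λ² - (3)λ + (2) = 0.
Discriminant = (3)² - 4*(2) = 9 - 8 = 1.
λ = (3 ± √1) / 2 = (3 ± 1) / 2 = 1, 2.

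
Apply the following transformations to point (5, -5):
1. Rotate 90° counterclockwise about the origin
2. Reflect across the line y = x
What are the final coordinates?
(5, 5)

Step 1: Rotate 90° → (5, 5)
Step 2: Reflect across the line y = x → (5, 5)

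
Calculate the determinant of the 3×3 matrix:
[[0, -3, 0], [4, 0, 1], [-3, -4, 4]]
57

Expansion along first row:
det = 0·det([[0,1],[-4,4]]) - -3·det([[4,1],[-3,4]]) + 0·det([[4,0],[-3,-4]])
    = 0·(0·4 - 1·-4) - -3·(4·4 - 1·-3) + 0·(4·-4 - 0·-3)
    = 0·4 - -3·19 + 0·-16
    = 0 + 57 + 0 = 57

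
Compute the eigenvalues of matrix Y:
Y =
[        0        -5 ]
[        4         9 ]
λ = 4, 5

Solve det(Y - λI) = 0. For a 2×2 matrix the characteristic equation is λ² - (trace)λ + det = 0.
trace(Y) = a + d = 0 + 9 = 9.
det(Y) = a*d - b*c = (0)*(9) - (-5)*(4) = 0 + 20 = 20.
Characteristic equation: λ² - (9)λ + (20) = 0.
Discriminant = (9)² - 4*(20) = 81 - 80 = 1.
λ = (9 ± √1) / 2 = (9 ± 1) / 2 = 4, 5.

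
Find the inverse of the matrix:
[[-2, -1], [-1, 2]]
[[-2/5, -1/5], [-1/5, 2/5]]

For [[a,b],[c,d]], inverse = (1/det)·[[d,-b],[-c,a]]
det = -2·2 - -1·-1 = -5
Inverse = (1/-5)·[[2, 1], [1, -2]]
        = [[-2/5, -1/5], [-1/5, 2/5]]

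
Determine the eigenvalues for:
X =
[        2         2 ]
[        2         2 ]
λ = 0, 4

Solve det(X - λI) = 0. For a 2×2 matrix the characteristic equation is λ² - (trace)λ + det = 0.
trace(X) = a + d = 2 + 2 = 4.
det(X) = a*d - b*c = (2)*(2) - (2)*(2) = 4 - 4 = 0.
Characteristic equation: λ² - (4)λ + (0) = 0.
Discriminant = (4)² - 4*(0) = 16 - 0 = 16.
λ = (4 ± √16) / 2 = (4 ± 4) / 2 = 0, 4.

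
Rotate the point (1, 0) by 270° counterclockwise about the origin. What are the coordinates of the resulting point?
(0, -1)

Rotation matrix R(θ) = [[cos θ, -sin θ], [sin θ, cos θ]]; for θ = 270°:
R = [[0, 1], [-1, 0]]
Result: R × [1, 0]ᵀ = [0·1 + (1)·0, -1·1 + (0)·0]ᵀ = (0, -1)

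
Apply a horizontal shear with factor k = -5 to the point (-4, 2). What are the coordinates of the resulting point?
(-14, 2)

Shear matrix for horizontal shear with factor k = -5:
[[1, -5], [0, 1]]
Result: (-4, 2) → (-14, 2)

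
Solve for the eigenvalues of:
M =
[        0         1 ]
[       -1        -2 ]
λ = -1, -1

Solve det(M - λI) = 0. For a 2×2 matrix the characteristic equation is λ² - (trace)λ + det = 0.
trace(M) = a + d = 0 - 2 = -2.
det(M) = a*d - b*c = (0)*(-2) - (1)*(-1) = 0 + 1 = 1.
Characteristic equation: λ² - (-2)λ + (1) = 0.
Discriminant = (-2)² - 4*(1) = 4 - 4 = 0.
λ = (-2 ± √0) / 2 = (-2 ± 0) / 2 = -1, -1.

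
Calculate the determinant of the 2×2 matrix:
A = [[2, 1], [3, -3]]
-9

For A = [[a, b], [c, d]], det(A) = a*d - b*c.
det(A) = (2)*(-3) - (1)*(3) = -6 - 3 = -9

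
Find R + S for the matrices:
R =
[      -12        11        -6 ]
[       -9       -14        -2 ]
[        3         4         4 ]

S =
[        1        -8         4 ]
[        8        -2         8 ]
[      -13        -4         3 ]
R + S =
[      -11         3        -2 ]
[       -1       -16         6 ]
[      -10         0         7 ]

Matrix addition is elementwise: (R+S)[i][j] = R[i][j] + S[i][j].
  (R+S)[0][0] = (-12) + (1) = -11
  (R+S)[0][1] = (11) + (-8) = 3
  (R+S)[0][2] = (-6) + (4) = -2
  (R+S)[1][0] = (-9) + (8) = -1
  (R+S)[1][1] = (-14) + (-2) = -16
  (R+S)[1][2] = (-2) + (8) = 6
  (R+S)[2][0] = (3) + (-13) = -10
  (R+S)[2][1] = (4) + (-4) = 0
  (R+S)[2][2] = (4) + (3) = 7
R + S =
[      -11         3        -2 ]
[       -1       -16         6 ]
[      -10         0         7 ]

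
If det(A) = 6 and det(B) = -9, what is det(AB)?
-54

Use the multiplicative property of determinants: det(AB) = det(A)*det(B).
det(AB) = (6)*(-9) = -54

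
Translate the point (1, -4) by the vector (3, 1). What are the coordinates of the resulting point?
(4, -3)

Translation by (3, 1):
x' = 1 + 3 = 4
y' = -4 + 1 = -3
Homogeneous matrix: [[1, 0, 3], [0, 1, 1], [0, 0, 1]]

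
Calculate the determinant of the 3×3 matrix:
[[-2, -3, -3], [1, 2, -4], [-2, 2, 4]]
-62

Expansion along first row:
det = -2·det([[2,-4],[2,4]]) - -3·det([[1,-4],[-2,4]]) + -3·det([[1,2],[-2,2]])
    = -2·(2·4 - -4·2) - -3·(1·4 - -4·-2) + -3·(1·2 - 2·-2)
    = -2·16 - -3·-4 + -3·6
    = -32 + -12 + -18 = -62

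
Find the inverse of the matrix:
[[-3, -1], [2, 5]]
[[-5/13, -1/13], [2/13, 3/13]]

For [[a,b],[c,d]], inverse = (1/det)·[[d,-b],[-c,a]]
det = -3·5 - -1·2 = -13
Inverse = (1/-13)·[[5, 1], [-2, -3]]
        = [[-5/13, -1/13], [2/13, 3/13]]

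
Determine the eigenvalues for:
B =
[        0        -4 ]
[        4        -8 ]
λ = -4, -4

Solve det(B - λI) = 0. For a 2×2 matrix the characteristic equation is λ² - (trace)λ + det = 0.
trace(B) = a + d = 0 - 8 = -8.
det(B) = a*d - b*c = (0)*(-8) - (-4)*(4) = 0 + 16 = 16.
Characteristic equation: λ² - (-8)λ + (16) = 0.
Discriminant = (-8)² - 4*(16) = 64 - 64 = 0.
λ = (-8 ± √0) / 2 = (-8 ± 0) / 2 = -4, -4.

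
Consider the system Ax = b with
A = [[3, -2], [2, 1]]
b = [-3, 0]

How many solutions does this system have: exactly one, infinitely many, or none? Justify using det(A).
Exactly one solution

Compute det(A) = (3)*(1) - (-2)*(2) = 7.
Because det(A) ≠ 0, A is invertible and Ax = b has a unique solution for every b (here x = A⁻¹ b).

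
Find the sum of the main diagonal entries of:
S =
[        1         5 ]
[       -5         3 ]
tr(S) = 1 + 3 = 4

The trace of a square matrix is the sum of its diagonal entries.
Diagonal entries of S: S[0][0] = 1, S[1][1] = 3.
tr(S) = 1 + 3 = 4.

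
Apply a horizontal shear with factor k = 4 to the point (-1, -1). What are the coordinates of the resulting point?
(-5, -1)

Shear matrix for horizontal shear with factor k = 4:
[[1, 4], [0, 1]]
Result: (-1, -1) → (-5, -1)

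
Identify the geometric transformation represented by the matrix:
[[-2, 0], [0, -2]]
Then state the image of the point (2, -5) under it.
uniform scaling by factor -2; image of (2, -5) is (-4, 10)

This is a diagonal matrix with equal entries -2, so it scales both axes by the same factor -2.
The matrix [[-2, 0], [0, -2]] represents: uniform scaling by factor -2.
Applying it to (2, -5): [-2·2 + 0·-5, 0·2 + -2·-5] = (-4, 10).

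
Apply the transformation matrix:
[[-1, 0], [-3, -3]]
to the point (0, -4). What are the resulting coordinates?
(0, 12)

Matrix multiplication:
[[-1, 0], [-3, -3]] × [0, -4]ᵀ
= [-1×0 + 0×-4, -3×0 + -3×-4]ᵀ
= [0.0000, 12.0000]ᵀ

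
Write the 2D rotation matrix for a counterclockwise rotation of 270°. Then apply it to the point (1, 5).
R = [[0, 1], [-1, 0]]; R·(1, 5) = (5, -1)

Rotation matrix formula: R(θ) = [[cos θ, -sin θ], [sin θ, cos θ]]
For θ = 270°:
cos(270°) = 0
sin(270°) = -1
R = [[0, 1], [-1, 0]]
Apply to (1, 5): [0·1 + (1)·5, -1·1 + 0·5] = (5, -1)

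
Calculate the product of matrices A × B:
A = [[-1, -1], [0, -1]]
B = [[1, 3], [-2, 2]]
[[1, -5], [2, -2]]

Matrix multiplication:
C[0][0] = -1×1 + -1×-2 = 1
C[0][1] = -1×3 + -1×2 = -5
C[1][0] = 0×1 + -1×-2 = 2
C[1][1] = 0×3 + -1×2 = -2
Result: [[1, -5], [2, -2]]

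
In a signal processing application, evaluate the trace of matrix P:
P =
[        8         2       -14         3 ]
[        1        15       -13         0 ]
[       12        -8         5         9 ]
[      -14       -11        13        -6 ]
tr(P) = 8 + 15 + 5 - 6 = 22

The trace of a square matrix is the sum of its diagonal entries.
Diagonal entries of P: P[0][0] = 8, P[1][1] = 15, P[2][2] = 5, P[3][3] = -6.
tr(P) = 8 + 15 + 5 - 6 = 22.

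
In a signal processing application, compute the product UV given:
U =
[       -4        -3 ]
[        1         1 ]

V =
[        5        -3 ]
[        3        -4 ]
UV =
[      -29        24 ]
[        8        -7 ]

Matrix multiplication: (UV)[i][j] = sum over k of U[i][k] * V[k][j].
  (UV)[0][0] = (-4)*(5) + (-3)*(3) = -29
  (UV)[0][1] = (-4)*(-3) + (-3)*(-4) = 24
  (UV)[1][0] = (1)*(5) + (1)*(3) = 8
  (UV)[1][1] = (1)*(-3) + (1)*(-4) = -7
UV =
[      -29        24 ]
[        8        -7 ]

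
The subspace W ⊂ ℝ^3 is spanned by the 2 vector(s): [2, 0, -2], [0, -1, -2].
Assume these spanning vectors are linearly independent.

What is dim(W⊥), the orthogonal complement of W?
dim(W⊥) = 1

For any subspace W of ℝ^n, dim(W) + dim(W⊥) = n (the whole-space dimension).
Here the given 2 vectors are linearly independent, so dim(W) = 2.
Thus dim(W⊥) = n - dim(W) = 3 - 2 = 1.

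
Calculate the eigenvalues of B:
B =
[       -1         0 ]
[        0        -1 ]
λ = -1, -1

Solve det(B - λI) = 0. For a 2×2 matrix the characteristic equation is λ² - (trace)λ + det = 0.
trace(B) = a + d = -1 - 1 = -2.
det(B) = a*d - b*c = (-1)*(-1) - (0)*(0) = 1 - 0 = 1.
Characteristic equation: λ² - (-2)λ + (1) = 0.
Discriminant = (-2)² - 4*(1) = 4 - 4 = 0.
λ = (-2 ± √0) / 2 = (-2 ± 0) / 2 = -1, -1.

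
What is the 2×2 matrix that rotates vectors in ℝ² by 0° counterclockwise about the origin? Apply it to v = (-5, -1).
R = [[1, 0], [0, 1]]; R·v = (-5, -1)

A counterclockwise rotation by angle θ in ℝ² has matrix R(θ) = [[cos θ, -sin θ], [sin θ, cos θ]].
For θ = 0°: cos θ = 1, sin θ = 0.
R(0°) = [[1, 0], [0, 1]].
R·v = [1·-5 + (0)·-1, 0·-5 + 1·-1] = (-5, -1).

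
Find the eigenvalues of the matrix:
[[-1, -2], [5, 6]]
λ = 1 and λ = 4

Characteristic equation: det(A - λI) = 0
λ² - (trace)λ + (det) = 0
λ² - (5)λ + (4) = 0
λ² - 5λ + 4 = 0
Solving: λ = 1, 4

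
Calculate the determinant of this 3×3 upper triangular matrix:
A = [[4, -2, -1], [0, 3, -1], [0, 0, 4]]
48

The determinant of a triangular matrix is the product of its diagonal entries (the off-diagonal entries above the diagonal do not affect it).
det(A) = (4) * (3) * (4) = 48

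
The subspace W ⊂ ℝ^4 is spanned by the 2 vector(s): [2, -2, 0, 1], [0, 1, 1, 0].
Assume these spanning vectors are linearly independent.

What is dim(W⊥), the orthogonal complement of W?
dim(W⊥) = 2

For any subspace W of ℝ^n, dim(W) + dim(W⊥) = n (the whole-space dimension).
Here the given 2 vectors are linearly independent, so dim(W) = 2.
Thus dim(W⊥) = n - dim(W) = 4 - 2 = 2.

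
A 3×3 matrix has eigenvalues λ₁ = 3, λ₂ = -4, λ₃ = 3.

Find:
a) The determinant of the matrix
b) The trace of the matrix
det = -36, trace = 2

Two standard eigenvalue identities:
- det(A) equals the product of the eigenvalues (counted with multiplicity).
- trace(A) equals the sum of the eigenvalues.
det(A) = (3)*(-4)*(3) = -36.
trace(A) = 3 - 4 + 3 = 2.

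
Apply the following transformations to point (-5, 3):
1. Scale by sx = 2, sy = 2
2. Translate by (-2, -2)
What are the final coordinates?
(-12, 4)

Step 1: Scale (-5, 3) by (sx, sy) = (2, 2) → (-10, 6)
Step 2: Translate by (-2, -2) → (-12, 4)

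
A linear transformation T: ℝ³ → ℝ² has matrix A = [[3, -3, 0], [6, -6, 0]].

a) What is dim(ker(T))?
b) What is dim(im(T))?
dim(ker) = 2, dim(im) = 1

Observe that row 2 = 2 × row 1 (so the rows are linearly dependent).
Thus rank(A) = 1 (only one linearly independent row).
dim(im(T)) = rank(A) = 1.
By the rank-nullity theorem applied to T: ℝ³ → ℝ², rank(A) + nullity(A) = 3 (the domain dimension), so dim(ker(T)) = 3 - 1 = 2.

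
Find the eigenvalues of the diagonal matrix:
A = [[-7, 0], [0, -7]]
λ₁ = -7, λ₂ = -7

The characteristic polynomial of A is det(A - λI) = (-7 - λ)(-7 - λ) = 0.
The roots are λ = -7 and λ = -7, so the eigenvalues are the diagonal entries.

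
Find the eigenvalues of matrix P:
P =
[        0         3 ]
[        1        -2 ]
λ = -3, 1

Solve det(P - λI) = 0. For a 2×2 matrix the characteristic equation is λ² - (trace)λ + det = 0.
trace(P) = a + d = 0 - 2 = -2.
det(P) = a*d - b*c = (0)*(-2) - (3)*(1) = 0 - 3 = -3.
Characteristic equation: λ² - (-2)λ + (-3) = 0.
Discriminant = (-2)² - 4*(-3) = 4 + 12 = 16.
λ = (-2 ± √16) / 2 = (-2 ± 4) / 2 = -3, 1.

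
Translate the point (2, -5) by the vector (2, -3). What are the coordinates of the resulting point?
(4, -8)

Translation by (2, -3):
x' = 2 + 2 = 4
y' = -5 + -3 = -8
Homogeneous matrix: [[1, 0, 2], [0, 1, -3], [0, 0, 1]]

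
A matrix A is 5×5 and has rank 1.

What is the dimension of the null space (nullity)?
4

The rank-nullity theorem for an m×n matrix states:
rank(A) + nullity(A) = n (the number of columns).
Here n = 5 and rank(A) = 1, so nullity(A) = 5 - 1 = 4.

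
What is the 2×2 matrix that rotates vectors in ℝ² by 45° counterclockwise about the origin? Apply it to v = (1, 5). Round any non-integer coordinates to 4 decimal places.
R = [[√2/2, -√2/2], [√2/2, √2/2]]; R·v = (-2.8284, 4.2426)

A counterclockwise rotation by angle θ in ℝ² has matrix R(θ) = [[cos θ, -sin θ], [sin θ, cos θ]].
For θ = 45°: cos θ = √2/2, sin θ = √2/2.
R(45°) = [[√2/2, -√2/2], [√2/2, √2/2]].
R·v = [√2/2·1 + (-√2/2)·5, √2/2·1 + √2/2·5] = (-2.8284, 4.2426).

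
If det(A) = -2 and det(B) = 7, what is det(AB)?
-14

Use the multiplicative property of determinants: det(AB) = det(A)*det(B).
det(AB) = (-2)*(7) = -14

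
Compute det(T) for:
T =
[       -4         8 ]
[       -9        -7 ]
det(T) = 100

For a 2×2 matrix [[a, b], [c, d]], det = a*d - b*c.
det(T) = (-4)*(-7) - (8)*(-9) = 28 + 72 = 100.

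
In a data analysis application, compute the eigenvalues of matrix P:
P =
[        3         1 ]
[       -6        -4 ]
λ = -3, 2

Solve det(P - λI) = 0. For a 2×2 matrix the characteristic equation is λ² - (trace)λ + det = 0.
trace(P) = a + d = 3 - 4 = -1.
det(P) = a*d - b*c = (3)*(-4) - (1)*(-6) = -12 + 6 = -6.
Characteristic equation: λ² - (-1)λ + (-6) = 0.
Discriminant = (-1)² - 4*(-6) = 1 + 24 = 25.
λ = (-1 ± √25) / 2 = (-1 ± 5) / 2 = -3, 2.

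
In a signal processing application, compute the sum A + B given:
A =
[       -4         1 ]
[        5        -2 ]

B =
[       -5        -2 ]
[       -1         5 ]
A + B =
[       -9        -1 ]
[        4         3 ]

Matrix addition is elementwise: (A+B)[i][j] = A[i][j] + B[i][j].
  (A+B)[0][0] = (-4) + (-5) = -9
  (A+B)[0][1] = (1) + (-2) = -1
  (A+B)[1][0] = (5) + (-1) = 4
  (A+B)[1][1] = (-2) + (5) = 3
A + B =
[       -9        -1 ]
[        4         3 ]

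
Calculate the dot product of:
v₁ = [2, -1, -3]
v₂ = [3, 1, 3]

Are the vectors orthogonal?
-4, No

The dot product is the sum of products of corresponding components.
v₁·v₂ = (2)*(3) + (-1)*(1) + (-3)*(3) = 6 - 1 - 9 = -4.
Two vectors are orthogonal iff their dot product is 0; here the dot product is -4, so the vectors are not orthogonal.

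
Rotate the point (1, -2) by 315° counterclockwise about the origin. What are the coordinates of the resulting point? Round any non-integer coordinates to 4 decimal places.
(-0.7071, -2.1213)

Rotation matrix R(θ) = [[cos θ, -sin θ], [sin θ, cos θ]]; for θ = 315°:
R = [[√2/2, √2/2], [-√2/2, √2/2]]
Result: R × [1, -2]ᵀ = [√2/2·1 + (√2/2)·-2, -√2/2·1 + (√2/2)·-2]ᵀ = (-0.7071, -2.1213)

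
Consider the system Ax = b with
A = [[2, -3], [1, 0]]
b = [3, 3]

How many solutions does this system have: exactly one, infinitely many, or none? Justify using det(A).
Exactly one solution

Compute det(A) = (2)*(0) - (-3)*(1) = 3.
Because det(A) ≠ 0, A is invertible and Ax = b has a unique solution for every b (here x = A⁻¹ b).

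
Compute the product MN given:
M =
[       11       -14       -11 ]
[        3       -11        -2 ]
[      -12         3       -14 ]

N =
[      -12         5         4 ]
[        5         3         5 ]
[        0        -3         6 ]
MN =
[     -202        46       -92 ]
[      -91       -12       -55 ]
[      159        -9      -117 ]

Matrix multiplication: (MN)[i][j] = sum over k of M[i][k] * N[k][j].
  (MN)[0][0] = (11)*(-12) + (-14)*(5) + (-11)*(0) = -202
  (MN)[0][1] = (11)*(5) + (-14)*(3) + (-11)*(-3) = 46
  (MN)[0][2] = (11)*(4) + (-14)*(5) + (-11)*(6) = -92
  (MN)[1][0] = (3)*(-12) + (-11)*(5) + (-2)*(0) = -91
  (MN)[1][1] = (3)*(5) + (-11)*(3) + (-2)*(-3) = -12
  (MN)[1][2] = (3)*(4) + (-11)*(5) + (-2)*(6) = -55
  (MN)[2][0] = (-12)*(-12) + (3)*(5) + (-14)*(0) = 159
  (MN)[2][1] = (-12)*(5) + (3)*(3) + (-14)*(-3) = -9
  (MN)[2][2] = (-12)*(4) + (3)*(5) + (-14)*(6) = -117
MN =
[     -202        46       -92 ]
[      -91       -12       -55 ]
[      159        -9      -117 ]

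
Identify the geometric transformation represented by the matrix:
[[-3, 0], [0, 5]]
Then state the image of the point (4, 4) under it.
non-uniform scaling by (-3, 5); image of (4, 4) is (-12, 20)

This is diagonal with distinct entries, so it scales the x-axis by -3 and the y-axis by 5.
The matrix [[-3, 0], [0, 5]] represents: non-uniform scaling by (-3, 5).
Applying it to (4, 4): [-3·4 + 0·4, 0·4 + 5·4] = (-12, 20).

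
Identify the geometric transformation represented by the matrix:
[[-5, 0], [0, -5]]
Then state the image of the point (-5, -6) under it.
uniform scaling by factor -5; image of (-5, -6) is (25, 30)

This is a diagonal matrix with equal entries -5, so it scales both axes by the same factor -5.
The matrix [[-5, 0], [0, -5]] represents: uniform scaling by factor -5.
Applying it to (-5, -6): [-5·-5 + 0·-6, 0·-5 + -5·-6] = (25, 30).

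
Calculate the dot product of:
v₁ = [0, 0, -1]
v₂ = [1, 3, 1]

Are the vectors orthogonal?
-1, No

The dot product is the sum of products of corresponding components.
v₁·v₂ = (0)*(1) + (0)*(3) + (-1)*(1) = 0 + 0 - 1 = -1.
Two vectors are orthogonal iff their dot product is 0; here the dot product is -1, so the vectors are not orthogonal.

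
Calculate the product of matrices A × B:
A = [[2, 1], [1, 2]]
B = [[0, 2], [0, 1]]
[[0, 5], [0, 4]]

Matrix multiplication:
C[0][0] = 2×0 + 1×0 = 0
C[0][1] = 2×2 + 1×1 = 5
C[1][0] = 1×0 + 2×0 = 0
C[1][1] = 1×2 + 2×1 = 4
Result: [[0, 5], [0, 4]]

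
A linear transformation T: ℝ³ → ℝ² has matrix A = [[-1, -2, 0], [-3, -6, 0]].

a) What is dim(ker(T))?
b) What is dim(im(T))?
dim(ker) = 2, dim(im) = 1

Observe that row 2 = 3 × row 1 (so the rows are linearly dependent).
Thus rank(A) = 1 (only one linearly independent row).
dim(im(T)) = rank(A) = 1.
By the rank-nullity theorem applied to T: ℝ³ → ℝ², rank(A) + nullity(A) = 3 (the domain dimension), so dim(ker(T)) = 3 - 1 = 2.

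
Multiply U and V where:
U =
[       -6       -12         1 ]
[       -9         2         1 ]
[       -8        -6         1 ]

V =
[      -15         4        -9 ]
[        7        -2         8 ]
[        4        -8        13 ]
UV =
[       10        -8       -29 ]
[      153       -48       110 ]
[       82       -28        37 ]

Matrix multiplication: (UV)[i][j] = sum over k of U[i][k] * V[k][j].
  (UV)[0][0] = (-6)*(-15) + (-12)*(7) + (1)*(4) = 10
  (UV)[0][1] = (-6)*(4) + (-12)*(-2) + (1)*(-8) = -8
  (UV)[0][2] = (-6)*(-9) + (-12)*(8) + (1)*(13) = -29
  (UV)[1][0] = (-9)*(-15) + (2)*(7) + (1)*(4) = 153
  (UV)[1][1] = (-9)*(4) + (2)*(-2) + (1)*(-8) = -48
  (UV)[1][2] = (-9)*(-9) + (2)*(8) + (1)*(13) = 110
  (UV)[2][0] = (-8)*(-15) + (-6)*(7) + (1)*(4) = 82
  (UV)[2][1] = (-8)*(4) + (-6)*(-2) + (1)*(-8) = -28
  (UV)[2][2] = (-8)*(-9) + (-6)*(8) + (1)*(13) = 37
UV =
[       10        -8       -29 ]
[      153       -48       110 ]
[       82       -28        37 ]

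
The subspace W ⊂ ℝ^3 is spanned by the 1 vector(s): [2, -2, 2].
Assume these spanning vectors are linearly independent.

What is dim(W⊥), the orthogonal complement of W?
dim(W⊥) = 2

For any subspace W of ℝ^n, dim(W) + dim(W⊥) = n (the whole-space dimension).
Here the given 1 vectors are linearly independent, so dim(W) = 1.
Thus dim(W⊥) = n - dim(W) = 3 - 1 = 2.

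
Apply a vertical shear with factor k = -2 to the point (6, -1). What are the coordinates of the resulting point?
(6, -13)

Shear matrix for vertical shear with factor k = -2:
[[1, 0], [-2, 1]]
Result: (6, -1) → (6, -13)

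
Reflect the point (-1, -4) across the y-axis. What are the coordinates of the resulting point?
(1, -4)

Reflection across y-axis: (-1, -4) → (1, -4)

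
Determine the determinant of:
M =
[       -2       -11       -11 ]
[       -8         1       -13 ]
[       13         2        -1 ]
det(M) = 2216

Expand along row 0 (cofactor expansion): det(M) = a*(e*i - f*h) - b*(d*i - f*g) + c*(d*h - e*g), where the 3×3 is [[a, b, c], [d, e, f], [g, h, i]].
Minor M_00 = (1)*(-1) - (-13)*(2) = -1 + 26 = 25.
Minor M_01 = (-8)*(-1) - (-13)*(13) = 8 + 169 = 177.
Minor M_02 = (-8)*(2) - (1)*(13) = -16 - 13 = -29.
det(M) = (-2)*(25) - (-11)*(177) + (-11)*(-29) = -50 + 1947 + 319 = 2216.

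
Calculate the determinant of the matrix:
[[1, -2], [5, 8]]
18

For a 2×2 matrix [[a, b], [c, d]], det = ad - bc
det = (1)(8) - (-2)(5) = 8 - -10 = 18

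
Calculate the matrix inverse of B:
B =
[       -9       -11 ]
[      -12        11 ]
det(B) = -231
B⁻¹ =
[    -1/21     -1/21 ]
[    -4/77      3/77 ]

For a 2×2 matrix B = [[a, b], [c, d]] with det(B) ≠ 0, B⁻¹ = (1/det(B)) * [[d, -b], [-c, a]].
det(B) = (-9)*(11) - (-11)*(-12) = -99 - 132 = -231.
B⁻¹ = (1/-231) * [[11, 11], [12, -9]].
Dividing each entry by -231 and reducing:
B⁻¹ =
[    -1/21     -1/21 ]
[    -4/77      3/77 ]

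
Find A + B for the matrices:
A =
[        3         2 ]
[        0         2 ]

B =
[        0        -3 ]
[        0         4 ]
A + B =
[        3        -1 ]
[        0         6 ]

Matrix addition is elementwise: (A+B)[i][j] = A[i][j] + B[i][j].
  (A+B)[0][0] = (3) + (0) = 3
  (A+B)[0][1] = (2) + (-3) = -1
  (A+B)[1][0] = (0) + (0) = 0
  (A+B)[1][1] = (2) + (4) = 6
A + B =
[        3        -1 ]
[        0         6 ]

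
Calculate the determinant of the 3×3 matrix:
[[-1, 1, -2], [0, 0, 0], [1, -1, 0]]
0

Expansion along first row:
det = -1·det([[0,0],[-1,0]]) - 1·det([[0,0],[1,0]]) + -2·det([[0,0],[1,-1]])
    = -1·(0·0 - 0·-1) - 1·(0·0 - 0·1) + -2·(0·-1 - 0·1)
    = -1·0 - 1·0 + -2·0
    = 0 + 0 + 0 = 0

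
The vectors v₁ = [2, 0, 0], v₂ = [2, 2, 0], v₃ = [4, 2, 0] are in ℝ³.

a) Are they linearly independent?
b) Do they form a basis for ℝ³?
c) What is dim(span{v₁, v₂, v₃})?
Not independent, not a basis, dim(span) = 2

Check whether v₃ can be written as a linear combination of v₁ and v₂.
v₃ = (1)·v₁ + (1)·v₂ = [4, 2, 0], so the three vectors are linearly dependent.
Thus they do not form a basis for ℝ³, and dim(span{v₁, v₂, v₃}) = 2 (spanned by v₁ and v₂).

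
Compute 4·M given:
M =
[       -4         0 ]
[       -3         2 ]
4M =
[      -16         0 ]
[      -12         8 ]

Scalar multiplication is elementwise: (4M)[i][j] = 4 * M[i][j].
  (4M)[0][0] = 4 * (-4) = -16
  (4M)[0][1] = 4 * (0) = 0
  (4M)[1][0] = 4 * (-3) = -12
  (4M)[1][1] = 4 * (2) = 8
4M =
[      -16         0 ]
[      -12         8 ]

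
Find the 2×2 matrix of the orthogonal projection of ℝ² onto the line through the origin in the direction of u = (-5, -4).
[[25/41, 20/41], [20/41, 16/41]]

The orthogonal projection onto the line spanned by a nonzero vector u = (a, b) has matrix P = (u uᵀ) / (uᵀ u) = (1/(a² + b²)) · [[a², ab], [ab, b²]].
Here u = (-5, -4), so a² + b² = 25 + 16 = 41.
P = (1/41) · [[25, 20], [20, 16]] = [[25/41, 20/41], [20/41, 16/41]].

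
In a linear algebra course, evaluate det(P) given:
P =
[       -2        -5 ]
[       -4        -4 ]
det(P) = -12

For a 2×2 matrix [[a, b], [c, d]], det = a*d - b*c.
det(P) = (-2)*(-4) - (-5)*(-4) = 8 - 20 = -12.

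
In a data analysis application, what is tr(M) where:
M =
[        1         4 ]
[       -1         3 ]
tr(M) = 1 + 3 = 4

The trace of a square matrix is the sum of its diagonal entries.
Diagonal entries of M: M[0][0] = 1, M[1][1] = 3.
tr(M) = 1 + 3 = 4.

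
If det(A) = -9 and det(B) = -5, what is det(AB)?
45

Use the multiplicative property of determinants: det(AB) = det(A)*det(B).
det(AB) = (-9)*(-5) = 45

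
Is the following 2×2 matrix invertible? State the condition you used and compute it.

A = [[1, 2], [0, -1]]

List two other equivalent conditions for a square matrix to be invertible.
Yes, invertible; det(A) = -1 ≠ 0. Equivalent conditions: rank(A) = 2; Ax = 0 has only the trivial solution; 0 is not an eigenvalue; the columns of A are linearly independent.

To check invertibility, compute det(A).
The given matrix is triangular, so det(A) equals the product of its diagonal entries = -1 ≠ 0.
Since det(A) ≠ 0, A is invertible.
Equivalent conditions for a square matrix A to be invertible:
- rank(A) = 2 (full rank).
- The homogeneous system Ax = 0 has only the trivial solution x = 0.
- 0 is not an eigenvalue of A.
- The columns (equivalently rows) of A are linearly independent.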